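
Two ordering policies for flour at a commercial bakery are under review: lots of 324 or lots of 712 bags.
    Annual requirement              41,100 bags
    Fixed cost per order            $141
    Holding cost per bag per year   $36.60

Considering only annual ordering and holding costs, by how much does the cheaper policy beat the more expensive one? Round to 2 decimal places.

$2,646.53

For each Q, cost = (D/Q)·S + (Q/2)·H.
TC(324) = (41,100/324)×141 + (324/2)×36.6 = $23,815.31
TC(712) = (41,100/712)×141 + (712/2)×36.6 = $21,168.79
|ΔTC| = |$23,815.31 − $21,168.79| = $2,646.53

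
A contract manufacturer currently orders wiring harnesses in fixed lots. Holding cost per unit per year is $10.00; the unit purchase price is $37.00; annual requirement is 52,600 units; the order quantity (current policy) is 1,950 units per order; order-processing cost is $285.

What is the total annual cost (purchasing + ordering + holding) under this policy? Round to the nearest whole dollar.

Annual ordering cost = (D/Q)·S = (52,600/1,950) × 285 = $7,687.69
Annual holding cost  = (Q/2)·H = (1,950/2) × 10 = $9,750.00
Purchase cost = D·C = 52,600 × 37 = $1,946,200.00
Total = $7,687.69 + $9,750.00 + $1,946,200.00 = $1,963,637.69

$1,963,638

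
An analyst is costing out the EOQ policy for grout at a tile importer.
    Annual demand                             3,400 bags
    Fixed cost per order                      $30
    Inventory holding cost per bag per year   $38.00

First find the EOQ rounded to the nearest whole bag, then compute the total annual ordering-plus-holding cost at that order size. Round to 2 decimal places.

EOQ = √(2DS/H) = √(2 × 3,400 × 30 / 38)
    = √(5,368.42) ≈ 73.27 → Q = 73 bags
Ordering: D/Q × S = 3,400/73 × $30 = $1,397.26
Holding:  Q/2 × H = 73/2 × $38 = $1,387.00
Total = $1,397.26 + $1,387.00 = $2,784.26

$2,784.26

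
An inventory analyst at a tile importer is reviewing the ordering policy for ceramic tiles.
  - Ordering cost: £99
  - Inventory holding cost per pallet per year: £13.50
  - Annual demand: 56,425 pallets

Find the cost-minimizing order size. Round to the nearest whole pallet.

2DS/H = 2·56,425·99/13.5 = 827,566.67
EOQ = √827,566.67 ≈ 909.71

910 pallets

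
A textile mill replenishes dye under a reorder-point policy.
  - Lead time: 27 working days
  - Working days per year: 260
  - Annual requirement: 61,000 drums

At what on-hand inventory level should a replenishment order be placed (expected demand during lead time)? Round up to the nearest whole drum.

Daily demand d = 61,000 / 260 = 234.615 drums/day
Demand during lead time = 234.615 × 27 = 6,334.62
Reorder point = 6,334.62 → round up

6,335 drums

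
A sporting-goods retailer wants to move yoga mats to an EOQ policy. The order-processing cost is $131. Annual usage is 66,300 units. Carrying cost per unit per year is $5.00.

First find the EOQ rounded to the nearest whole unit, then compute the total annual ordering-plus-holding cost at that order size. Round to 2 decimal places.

$9,319.50

Optimal lot size Q* = (2 × 66,300 × $131 / $5)^½ ≈ 1,863.90 → Q = 1,864 units
Ordering: D/Q × S = 66,300/1,864 × $131 = $4,659.50
Holding:  Q/2 × H = 1,864/2 × $5 = $4,660.00
Total = $4,659.50 + $4,660.00 = $9,319.50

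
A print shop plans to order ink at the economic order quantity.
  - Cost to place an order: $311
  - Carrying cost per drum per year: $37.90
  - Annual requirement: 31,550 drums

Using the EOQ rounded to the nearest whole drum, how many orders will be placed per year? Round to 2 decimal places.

43.82 orders per year

EOQ = √(2DS/H) = √(2 × 31,550 × 311 / 37.9)
    = √(517,786.28) ≈ 719.57 → Q = 720
N = D/Q = 31,550/720 ≈ 43.819 orders/yr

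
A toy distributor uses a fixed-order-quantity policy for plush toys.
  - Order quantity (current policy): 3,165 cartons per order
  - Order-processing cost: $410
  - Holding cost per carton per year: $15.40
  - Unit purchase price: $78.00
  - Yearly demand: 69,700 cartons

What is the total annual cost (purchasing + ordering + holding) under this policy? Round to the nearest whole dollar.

Ordering: D/Q × S = 69,700/3,165 × $410 = $9,029.07
Holding:  Q/2 × H = 3,165/2 × $15.4 = $24,370.50
Purchase cost = D·C = 69,700 × 78 = $5,436,600.00
Total = $9,029.07 + $24,370.50 + $5,436,600.00 = $5,469,999.57

$5,470,000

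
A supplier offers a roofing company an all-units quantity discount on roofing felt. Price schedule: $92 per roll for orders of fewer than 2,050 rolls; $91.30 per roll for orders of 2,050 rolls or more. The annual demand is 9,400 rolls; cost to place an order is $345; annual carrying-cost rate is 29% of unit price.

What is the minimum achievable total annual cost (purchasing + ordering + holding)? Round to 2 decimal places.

H₁ = 29%×$92 = $26.6800;  H₂ = 29%×$91.30 = $26.4770
EOQ₁ = √(2×9,400×345/26.6800) = 493.06  (< 2,050, feasible at tier 1)
EOQ₂ = √(2×9,400×345/26.4770) = 494.94  (< 2,050 → use Q = 2,050 at tier-2 price)
TC(tier 1 (EOQ₁), Q≈493.1) = $877,954.71
TC(tier 2, Q≈2,050.0) = $886,940.88
Minimum at tier 1 (EOQ₁): $877,954.71

$877,954.71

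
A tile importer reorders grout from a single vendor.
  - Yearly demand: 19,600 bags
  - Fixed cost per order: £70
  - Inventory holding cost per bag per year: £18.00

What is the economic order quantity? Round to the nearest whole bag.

390 bags

Optimal lot size Q* = (2 × 19,600 × £70 / £18)^½ ≈ 390.44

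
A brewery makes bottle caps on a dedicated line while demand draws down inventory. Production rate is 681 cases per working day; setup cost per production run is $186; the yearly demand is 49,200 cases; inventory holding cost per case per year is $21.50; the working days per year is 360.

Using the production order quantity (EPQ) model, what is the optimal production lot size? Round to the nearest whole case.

d = 49,200/360 = 136.6667 cases/day;  effective holding cost H(1 − d/p) = 21.5·(1 − 136.6667/681) = 17.18527
Q* = √(2DS / H_eff) = √(2·49,200·186 / 17.18527) ≈ 1,031.99

1,032 cases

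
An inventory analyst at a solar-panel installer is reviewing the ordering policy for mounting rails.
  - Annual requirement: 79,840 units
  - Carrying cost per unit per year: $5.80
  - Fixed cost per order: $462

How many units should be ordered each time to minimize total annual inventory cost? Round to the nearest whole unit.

3,566 units

Optimal lot size Q* = (2 × 79,840 × $462 / $5.8)^½ ≈ 3,566.42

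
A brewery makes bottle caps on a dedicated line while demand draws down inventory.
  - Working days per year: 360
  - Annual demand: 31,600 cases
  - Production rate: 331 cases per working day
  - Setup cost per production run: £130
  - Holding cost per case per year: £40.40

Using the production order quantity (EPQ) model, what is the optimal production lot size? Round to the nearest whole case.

d = 31,600/360 = 87.7778 cases/day;  effective holding cost H(1 − d/p) = 40.4·(1 − 87.7778/331) = 29.68634
Q* = √(2DS / H_eff) = √(2·31,600·130 / 29.68634) ≈ 526.08

526 cases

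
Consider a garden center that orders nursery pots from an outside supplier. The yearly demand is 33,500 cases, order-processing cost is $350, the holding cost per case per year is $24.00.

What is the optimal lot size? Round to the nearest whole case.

Optimal lot size Q* = (2 × 33,500 × $350 / $24)^½ ≈ 988.48

988 cases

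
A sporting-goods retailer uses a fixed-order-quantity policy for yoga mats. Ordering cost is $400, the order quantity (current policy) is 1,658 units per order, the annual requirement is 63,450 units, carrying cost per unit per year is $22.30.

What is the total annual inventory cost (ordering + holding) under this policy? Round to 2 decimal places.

$33,794.30

Orders/yr = 63,450/1,658 = 38.269; ordering cost = 38.269 × $400 = $15,307.60
Average inventory = 1,658/2 = 829; holding cost = 829 × $22.3 = $18,486.70
Total = $15,307.60 + $18,486.70 = $33,794.30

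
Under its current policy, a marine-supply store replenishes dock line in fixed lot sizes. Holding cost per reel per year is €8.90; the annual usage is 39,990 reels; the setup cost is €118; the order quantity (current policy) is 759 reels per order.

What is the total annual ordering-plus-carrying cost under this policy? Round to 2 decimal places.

Ordering: D/Q × S = 39,990/759 × €118 = €6,217.15
Holding:  Q/2 × H = 759/2 × €8.9 = €3,377.55
Total = €6,217.15 + €3,377.55 = €9,594.70

€9,594.70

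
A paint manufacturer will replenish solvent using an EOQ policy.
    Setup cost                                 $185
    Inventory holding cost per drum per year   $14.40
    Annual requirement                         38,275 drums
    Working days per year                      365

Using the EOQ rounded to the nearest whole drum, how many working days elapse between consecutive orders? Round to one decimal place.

EOQ = √(2DS/H) = √(2 × 38,275 × 185 / 14.4)
    = √(983,454.86) ≈ 991.69 → Q = 992 drums
T = Q/D × 365 days = 992/38,275 × 365 = 9.460 days

9.5 days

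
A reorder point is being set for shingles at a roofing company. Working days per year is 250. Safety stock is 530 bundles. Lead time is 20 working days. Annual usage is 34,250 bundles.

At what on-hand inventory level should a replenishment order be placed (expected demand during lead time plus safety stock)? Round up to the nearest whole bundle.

Daily demand d = 34,250 / 250 = 137.000 bundles/day
Demand during lead time = 137.000 × 20 = 2,740.00
Reorder point = 2,740.00 + 530 = 3,270.00 → round up

3,270 bundles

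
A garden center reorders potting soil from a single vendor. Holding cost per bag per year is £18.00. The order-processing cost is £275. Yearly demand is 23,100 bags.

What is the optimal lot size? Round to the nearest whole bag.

840 bags

Q* = √(2·D·S / H) = √(2·23,100·275 / 18) = √705,833.3 ≈ 840.14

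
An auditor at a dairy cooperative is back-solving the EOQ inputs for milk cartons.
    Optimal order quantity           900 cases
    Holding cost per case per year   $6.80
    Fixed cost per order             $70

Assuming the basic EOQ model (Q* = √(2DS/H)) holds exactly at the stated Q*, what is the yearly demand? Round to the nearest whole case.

39,343 cases per year

From Q* = √(2DS/H) ⇒ Q*² = 2DS/H.
D = Q²H / (2S) = 900² × 6.8 / (2 × 70) = 39,342.86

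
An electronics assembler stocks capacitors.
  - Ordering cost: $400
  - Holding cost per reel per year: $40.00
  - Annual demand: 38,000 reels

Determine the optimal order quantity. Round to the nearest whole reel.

EOQ = √(2DS/H) = √(2 × 38,000 × 400 / 40)
    = √(760,000.00) ≈ 871.78

872 reels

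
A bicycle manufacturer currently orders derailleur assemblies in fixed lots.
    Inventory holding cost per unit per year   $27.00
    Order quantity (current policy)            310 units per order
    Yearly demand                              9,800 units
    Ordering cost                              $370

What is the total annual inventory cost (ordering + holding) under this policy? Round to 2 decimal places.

Orders/yr = 9,800/310 = 31.613; ordering cost = 31.613 × $370 = $11,696.77
Average inventory = 310/2 = 155; holding cost = 155 × $27 = $4,185.00
Total = $11,696.77 + $4,185.00 = $15,881.77

$15,881.77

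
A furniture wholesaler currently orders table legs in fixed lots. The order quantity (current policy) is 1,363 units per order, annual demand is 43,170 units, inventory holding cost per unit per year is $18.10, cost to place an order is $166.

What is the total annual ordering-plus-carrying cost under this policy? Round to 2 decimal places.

Orders/yr = 43,170/1,363 = 31.673; ordering cost = 31.673 × $166 = $5,257.68
Average inventory = 1,363/2 = 681.5; holding cost = 681.5 × $18.1 = $12,335.15
Total = $5,257.68 + $12,335.15 = $17,592.83

$17,592.83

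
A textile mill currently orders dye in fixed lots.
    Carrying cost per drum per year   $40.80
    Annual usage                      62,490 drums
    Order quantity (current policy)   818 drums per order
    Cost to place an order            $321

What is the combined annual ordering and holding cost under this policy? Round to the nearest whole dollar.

$41,210

Ordering: D/Q × S = 62,490/818 × $321 = $24,522.36
Holding:  Q/2 × H = 818/2 × $40.8 = $16,687.20
Total = $24,522.36 + $16,687.20 = $41,209.56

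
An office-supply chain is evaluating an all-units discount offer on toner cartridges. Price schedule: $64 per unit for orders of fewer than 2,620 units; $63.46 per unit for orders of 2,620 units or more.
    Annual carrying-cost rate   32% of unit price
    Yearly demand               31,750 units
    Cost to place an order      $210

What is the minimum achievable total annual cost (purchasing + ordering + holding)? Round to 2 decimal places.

H₁ = 32%×$64 = $20.4800;  H₂ = 32%×$63.46 = $20.3072
EOQ₁ = √(2×31,750×210/20.4800) = 806.92  (< 2,620, feasible at tier 1)
EOQ₂ = √(2×31,750×210/20.3072) = 810.35  (< 2,620 → use Q = 2,620 at tier-2 price)
TC(tier 1 (EOQ₁), Q≈806.9) = $2,048,525.76
TC(tier 2, Q≈2,620.0) = $2,044,002.28
Minimum at tier 2: $2,044,002.28

$2,044,002.28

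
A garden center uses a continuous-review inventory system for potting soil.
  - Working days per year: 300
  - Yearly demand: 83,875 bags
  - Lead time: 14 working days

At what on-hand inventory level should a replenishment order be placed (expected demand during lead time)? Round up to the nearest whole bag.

3,915 bags

Daily demand d = 83,875 / 300 = 279.583 bags/day
Demand during lead time = 279.583 × 14 = 3,914.17
Reorder point = 3,914.17 → round up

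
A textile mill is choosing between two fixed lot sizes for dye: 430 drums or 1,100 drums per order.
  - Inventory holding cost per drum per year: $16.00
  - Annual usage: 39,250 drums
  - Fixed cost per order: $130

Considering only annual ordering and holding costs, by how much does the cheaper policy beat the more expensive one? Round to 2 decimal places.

Annual cost at Q: ordering D·S/Q plus holding Q·H/2.
TC(430) = (39,250/430)×130 + (430/2)×16 = $15,306.28
TC(1,100) = (39,250/1,100)×130 + (1,100/2)×16 = $13,438.64
Cheaper: Q = 1,100.  Difference = $1,867.64

$1,867.64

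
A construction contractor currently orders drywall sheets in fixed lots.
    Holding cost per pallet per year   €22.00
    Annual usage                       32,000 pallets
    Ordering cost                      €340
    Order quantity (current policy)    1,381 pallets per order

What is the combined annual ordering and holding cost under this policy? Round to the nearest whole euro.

Orders/yr = 32,000/1,381 = 23.172; ordering cost = 23.172 × €340 = €7,878.35
Average inventory = 1,381/2 = 690.5; holding cost = 690.5 × €22 = €15,191.00
Total = €7,878.35 + €15,191.00 = €23,069.35

€23,069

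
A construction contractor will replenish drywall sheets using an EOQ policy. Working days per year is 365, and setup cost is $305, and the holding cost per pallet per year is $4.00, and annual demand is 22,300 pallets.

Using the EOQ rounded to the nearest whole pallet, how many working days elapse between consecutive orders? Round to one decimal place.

30.2 days

2DS/H = 2·22,300·305/4 = 3,400,750.00
EOQ = √3,400,750.00 ≈ 1,844.11 → Q = 1,844 pallets
Days between orders = 365 / (D/Q) = 365 / 12.093 ≈ 30.182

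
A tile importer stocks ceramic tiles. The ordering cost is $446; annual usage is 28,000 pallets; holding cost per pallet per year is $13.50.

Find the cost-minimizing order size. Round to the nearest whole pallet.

1,360 pallets

Q* = √(2·D·S / H) = √(2·28,000·446 / 13.5) = √1,850,074.1 ≈ 1,360.17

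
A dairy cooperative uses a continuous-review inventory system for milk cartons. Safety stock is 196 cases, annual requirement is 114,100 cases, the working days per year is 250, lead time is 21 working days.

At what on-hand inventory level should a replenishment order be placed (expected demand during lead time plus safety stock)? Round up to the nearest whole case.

9,781 cases

Daily demand d = 114,100 / 250 = 456.400 cases/day
Demand during lead time = 456.400 × 21 = 9,584.40
Reorder point = 9,584.40 + 196 = 9,780.40 → round up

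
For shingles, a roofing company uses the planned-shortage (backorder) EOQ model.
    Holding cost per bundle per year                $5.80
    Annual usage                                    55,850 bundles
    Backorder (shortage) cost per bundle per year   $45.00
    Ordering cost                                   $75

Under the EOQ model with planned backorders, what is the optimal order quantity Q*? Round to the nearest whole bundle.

1,277 bundles

Basic EOQ = √(2·55,850·75/5.8) = 1,201.831
Backorder adjustment √((H+b)/b) = √((5.8+45)/45) = 1.0625
Q* = 1,201.831 × 1.0625 ≈ 1,276.94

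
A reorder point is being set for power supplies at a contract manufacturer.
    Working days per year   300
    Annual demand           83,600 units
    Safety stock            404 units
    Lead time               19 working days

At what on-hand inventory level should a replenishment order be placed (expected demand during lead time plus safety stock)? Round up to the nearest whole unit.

Daily demand d = 83,600 / 300 = 278.667 units/day
Demand during lead time = 278.667 × 19 = 5,294.67
Reorder point = 5,294.67 + 404 = 5,698.67 → round up

5,699 units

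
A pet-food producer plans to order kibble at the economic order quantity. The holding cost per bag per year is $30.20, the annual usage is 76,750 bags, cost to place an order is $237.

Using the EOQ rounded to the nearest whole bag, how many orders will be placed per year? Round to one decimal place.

Optimal lot size Q* = (2 × 76,750 × $237 / $30.2)^½ ≈ 1,097.55 → Q = 1,098
N = D/Q = 76,750/1,098 ≈ 69.900 orders/yr

69.9 orders per year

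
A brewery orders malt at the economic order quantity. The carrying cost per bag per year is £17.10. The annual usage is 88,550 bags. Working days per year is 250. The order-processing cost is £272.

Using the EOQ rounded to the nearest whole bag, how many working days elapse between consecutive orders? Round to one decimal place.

4.7 days

EOQ = √(2DS/H) = √(2 × 88,550 × 272 / 17.1)
    = √(2,817,029.24) ≈ 1,678.40 → Q = 1,678 bags
T = Q/D × 250 days = 1,678/88,550 × 250 = 4.737 days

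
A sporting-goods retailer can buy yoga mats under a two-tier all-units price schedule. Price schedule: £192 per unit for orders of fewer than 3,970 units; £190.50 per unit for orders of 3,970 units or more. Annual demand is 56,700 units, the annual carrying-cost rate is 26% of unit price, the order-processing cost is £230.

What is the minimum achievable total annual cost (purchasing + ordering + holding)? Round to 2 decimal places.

£10,902,951.94

H₁ = 26%×£192 = £49.9200;  H₂ = 26%×£190.50 = £49.5300
EOQ₁ = √(2×56,700×230/49.9200) = 722.82  (< 3,970, feasible at tier 1)
EOQ₂ = √(2×56,700×230/49.5300) = 725.67  (< 3,970 → use Q = 3,970 at tier-2 price)
TC(tier 1 (EOQ₁), Q≈722.8) = £10,922,483.42
TC(tier 2, Q≈3,970.0) = £10,902,951.94
Minimum at tier 2: £10,902,951.94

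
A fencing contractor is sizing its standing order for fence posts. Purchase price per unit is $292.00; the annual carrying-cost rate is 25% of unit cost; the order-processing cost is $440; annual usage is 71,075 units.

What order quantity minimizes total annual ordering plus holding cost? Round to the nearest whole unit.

926 units

Holding cost per unit per year: H = 25% × $292 = $73.0000
Q* = √(2·D·S / H) = √(2·71,075·440 / 73) = √856,794.5 ≈ 925.63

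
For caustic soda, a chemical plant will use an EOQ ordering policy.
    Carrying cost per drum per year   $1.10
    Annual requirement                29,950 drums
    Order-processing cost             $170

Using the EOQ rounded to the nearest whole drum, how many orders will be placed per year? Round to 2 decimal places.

Optimal lot size Q* = (2 × 29,950 × $170 / $1.1)^½ ≈ 3,042.58 → Q = 3,043
N = D/Q = 29,950/3,043 ≈ 9.842 orders/yr

9.84 orders per year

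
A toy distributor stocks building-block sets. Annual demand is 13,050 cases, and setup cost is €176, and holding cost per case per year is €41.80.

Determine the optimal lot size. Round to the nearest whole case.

2DS/H = 2·13,050·176/41.8 = 109,894.74
EOQ = √109,894.74 ≈ 331.50

332 cases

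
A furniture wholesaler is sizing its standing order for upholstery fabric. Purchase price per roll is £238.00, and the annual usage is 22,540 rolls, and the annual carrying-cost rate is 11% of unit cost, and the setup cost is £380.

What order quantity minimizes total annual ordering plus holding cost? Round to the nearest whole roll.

Carrying cost H = £238 × 11% = £26.1800/roll/yr
2DS/H = 2·22,540·380/26.18 = 654,331.55
EOQ = √654,331.55 ≈ 808.91

809 rolls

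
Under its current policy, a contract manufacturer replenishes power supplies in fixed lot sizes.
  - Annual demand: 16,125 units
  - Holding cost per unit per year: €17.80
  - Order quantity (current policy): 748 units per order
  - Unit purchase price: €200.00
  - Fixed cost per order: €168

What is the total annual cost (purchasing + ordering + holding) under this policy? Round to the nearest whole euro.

Ordering: D/Q × S = 16,125/748 × €168 = €3,621.66
Holding:  Q/2 × H = 748/2 × €17.8 = €6,657.20
Purchase cost = D·C = 16,125 × 200 = €3,225,000.00
Total = €3,621.66 + €6,657.20 + €3,225,000.00 = €3,235,278.86

€3,235,279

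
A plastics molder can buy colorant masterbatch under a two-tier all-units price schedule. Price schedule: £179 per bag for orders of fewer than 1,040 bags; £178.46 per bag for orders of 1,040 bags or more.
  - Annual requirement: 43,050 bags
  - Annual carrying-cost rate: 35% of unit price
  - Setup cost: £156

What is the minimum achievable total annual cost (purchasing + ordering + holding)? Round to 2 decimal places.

£7,721,640.22

H₁ = 35%×£179 = £62.6500;  H₂ = 35%×£178.46 = £62.4610
EOQ₁ = √(2×43,050×156/62.6500) = 463.02  (< 1,040, feasible at tier 1)
EOQ₂ = √(2×43,050×156/62.4610) = 463.72  (< 1,040 → use Q = 1,040 at tier-2 price)
TC(tier 1 (EOQ₁), Q≈463.0) = £7,734,958.44
TC(tier 2, Q≈1,040.0) = £7,721,640.22
Minimum at tier 2: £7,721,640.22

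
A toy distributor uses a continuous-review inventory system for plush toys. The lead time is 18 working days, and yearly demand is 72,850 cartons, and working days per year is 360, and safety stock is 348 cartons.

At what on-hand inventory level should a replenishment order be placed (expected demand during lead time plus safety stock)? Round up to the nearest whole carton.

3,991 cartons

Daily demand d = 72,850 / 360 = 202.361 cartons/day
Demand during lead time = 202.361 × 18 = 3,642.50
Reorder point = 3,642.50 + 348 = 3,990.50 → round up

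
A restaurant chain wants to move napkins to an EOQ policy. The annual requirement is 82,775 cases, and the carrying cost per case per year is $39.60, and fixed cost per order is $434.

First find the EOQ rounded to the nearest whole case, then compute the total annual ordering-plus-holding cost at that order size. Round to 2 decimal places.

Q* = √(2·D·S / H) = √(2·82,775·434 / 39.6) = √1,814,361.1 ≈ 1,346.98 → Q = 1,347 cases
Ordering: D/Q × S = 82,775/1,347 × $434 = $26,669.90
Holding:  Q/2 × H = 1,347/2 × $39.6 = $26,670.60
Total = $26,669.90 + $26,670.60 = $53,340.50

$53,340.50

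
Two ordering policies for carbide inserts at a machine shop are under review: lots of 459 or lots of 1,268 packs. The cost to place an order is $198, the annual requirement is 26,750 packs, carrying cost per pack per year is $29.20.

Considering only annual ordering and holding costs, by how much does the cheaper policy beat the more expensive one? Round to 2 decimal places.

TC(Q) = (D/Q)S + (Q/2)H
TC(459) = (26,750/459)×198 + (459/2)×29.2 = $18,240.62
TC(1,268) = (26,750/1,268)×198 + (1,268/2)×29.2 = $22,689.85
Lots of 459 are cheaper by $4,449.23.

$4,449.23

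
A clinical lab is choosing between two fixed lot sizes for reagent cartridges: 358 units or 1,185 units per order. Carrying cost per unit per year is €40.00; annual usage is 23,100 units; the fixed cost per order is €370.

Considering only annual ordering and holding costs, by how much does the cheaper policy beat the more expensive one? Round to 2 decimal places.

For each Q, cost = (D/Q)·S + (Q/2)·H.
TC(358) = (23,100/358)×370 + (358/2)×40 = €31,034.30
TC(1,185) = (23,100/1,185)×370 + (1,185/2)×40 = €30,912.66
Cheaper: Q = 1,185.  Difference = €121.64

€121.64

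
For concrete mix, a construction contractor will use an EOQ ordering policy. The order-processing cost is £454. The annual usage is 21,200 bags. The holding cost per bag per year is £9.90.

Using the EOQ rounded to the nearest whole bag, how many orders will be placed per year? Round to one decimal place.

15.2 orders per year

EOQ = √(2DS/H) = √(2 × 21,200 × 454 / 9.9)
    = √(1,944,404.04) ≈ 1,394.42 → Q = 1,394
Orders per year = D/Q = 21,200 / 1,394 = 15.208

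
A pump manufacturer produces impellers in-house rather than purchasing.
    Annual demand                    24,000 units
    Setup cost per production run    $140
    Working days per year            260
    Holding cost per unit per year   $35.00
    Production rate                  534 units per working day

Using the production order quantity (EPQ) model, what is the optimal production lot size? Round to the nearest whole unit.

482 units

Daily demand d = 24,000/260 = 92.308; p = 534; 1 − d/p = 0.82714
EPQ = √(2DS / (H(1 − d/p)))
    = √(2 × 24,000 × 140 / (35 × 0.82714)) ≈ 481.79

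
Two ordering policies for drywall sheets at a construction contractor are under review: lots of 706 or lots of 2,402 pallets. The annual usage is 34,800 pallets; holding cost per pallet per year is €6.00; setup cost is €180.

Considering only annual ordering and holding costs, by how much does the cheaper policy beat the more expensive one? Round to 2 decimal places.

€1,176.69

For each Q, cost = (D/Q)·S + (Q/2)·H.
TC(706) = (34,800/706)×180 + (706/2)×6 = €10,990.52
TC(2,402) = (34,800/2,402)×180 + (2,402/2)×6 = €9,813.83
Cheaper: Q = 2,402.  Difference = €1,176.69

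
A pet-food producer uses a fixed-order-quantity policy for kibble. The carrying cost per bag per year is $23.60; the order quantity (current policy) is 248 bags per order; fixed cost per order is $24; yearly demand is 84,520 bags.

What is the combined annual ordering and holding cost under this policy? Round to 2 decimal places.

$11,105.75

Annual ordering cost = (D/Q)·S = (84,520/248) × 24 = $8,179.35
Annual holding cost  = (Q/2)·H = (248/2) × 23.6 = $2,926.40
Total = $8,179.35 + $2,926.40 = $11,105.75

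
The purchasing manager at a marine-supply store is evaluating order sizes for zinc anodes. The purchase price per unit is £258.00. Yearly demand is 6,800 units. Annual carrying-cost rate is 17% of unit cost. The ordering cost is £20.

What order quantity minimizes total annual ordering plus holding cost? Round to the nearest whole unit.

79 units

H = i·C = 0.17 × £258 = £43.8600 per unit-year
Q* = √(2·D·S / H) = √(2·6,800·20 / 43.86) = √6,201.6 ≈ 78.75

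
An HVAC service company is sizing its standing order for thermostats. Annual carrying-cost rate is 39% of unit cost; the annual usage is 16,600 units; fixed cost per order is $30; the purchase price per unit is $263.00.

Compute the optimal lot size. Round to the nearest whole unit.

H = i·C = 0.39 × $263 = $102.5700 per unit-year
Optimal lot size Q* = (2 × 16,600 × $30 / $102.57)^½ ≈ 98.54

99 units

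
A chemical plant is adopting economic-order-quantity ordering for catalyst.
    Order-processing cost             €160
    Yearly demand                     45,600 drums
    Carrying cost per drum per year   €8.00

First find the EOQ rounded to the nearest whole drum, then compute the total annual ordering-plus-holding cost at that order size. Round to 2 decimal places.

Q* = √(2·D·S / H) = √(2·45,600·160 / 8) = √1,824,000.0 ≈ 1,350.56 → Q = 1,351 drums
Annual ordering cost = (D/Q)·S = (45,600/1,351) × 160 = €5,400.44
Annual holding cost  = (Q/2)·H = (1,351/2) × 8 = €5,404.00
Total = €5,400.44 + €5,404.00 = €10,804.44

€10,804.44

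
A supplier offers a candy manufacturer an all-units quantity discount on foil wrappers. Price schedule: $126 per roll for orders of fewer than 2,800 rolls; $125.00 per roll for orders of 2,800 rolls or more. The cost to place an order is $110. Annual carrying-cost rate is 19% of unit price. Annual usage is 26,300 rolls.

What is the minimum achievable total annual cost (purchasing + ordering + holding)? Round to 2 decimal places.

H₁ = 19%×$126 = $23.9400;  H₂ = 19%×$125.00 = $23.7500
EOQ₁ = √(2×26,300×110/23.9400) = 491.62  (< 2,800, feasible at tier 1)
EOQ₂ = √(2×26,300×110/23.7500) = 493.58  (< 2,800 → use Q = 2,800 at tier-2 price)
TC(tier 1 (EOQ₁), Q≈491.6) = $3,325,569.32
TC(tier 2, Q≈2,800.0) = $3,321,783.21
Minimum at tier 2: $3,321,783.21

$3,321,783.21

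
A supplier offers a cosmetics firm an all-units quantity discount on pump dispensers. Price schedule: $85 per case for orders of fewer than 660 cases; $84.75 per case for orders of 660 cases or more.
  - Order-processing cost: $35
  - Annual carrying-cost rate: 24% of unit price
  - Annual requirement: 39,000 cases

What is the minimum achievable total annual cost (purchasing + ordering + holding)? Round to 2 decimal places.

$3,314,030.38

H₁ = 24%×$85 = $20.4000;  H₂ = 24%×$84.75 = $20.3400
EOQ₁ = √(2×39,000×35/20.4000) = 365.82  (< 660, feasible at tier 1)
EOQ₂ = √(2×39,000×35/20.3400) = 366.36  (< 660 → use Q = 660 at tier-2 price)
TC(tier 1 (EOQ₁), Q≈365.8) = $3,322,462.71
TC(tier 2, Q≈660.0) = $3,314,030.38
Minimum at tier 2: $3,314,030.38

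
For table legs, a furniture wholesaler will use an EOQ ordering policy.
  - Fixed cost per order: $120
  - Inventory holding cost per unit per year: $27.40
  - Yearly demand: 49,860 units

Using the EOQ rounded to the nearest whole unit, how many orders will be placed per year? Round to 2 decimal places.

75.43 orders per year

Optimal lot size Q* = (2 × 49,860 × $120 / $27.4)^½ ≈ 660.86 → Q = 661
Orders per year = D/Q = 49,860 / 661 = 75.431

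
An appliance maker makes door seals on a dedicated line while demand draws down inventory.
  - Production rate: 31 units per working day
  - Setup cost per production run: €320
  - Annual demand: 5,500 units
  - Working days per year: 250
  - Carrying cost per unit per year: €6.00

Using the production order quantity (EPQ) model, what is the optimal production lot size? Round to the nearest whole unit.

d = 5,500/250 = 22.0000 units/day;  effective holding cost H(1 − d/p) = 6·(1 − 22.0000/31) = 1.74194
Q* = √(2DS / H_eff) = √(2·5,500·320 / 1.74194) ≈ 1,421.53

1,422 units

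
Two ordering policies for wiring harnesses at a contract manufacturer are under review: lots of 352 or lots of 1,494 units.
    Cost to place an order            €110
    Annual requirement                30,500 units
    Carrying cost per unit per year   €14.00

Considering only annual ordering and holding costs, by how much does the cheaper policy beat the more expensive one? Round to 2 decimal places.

€708.40

TC(Q) = (D/Q)S + (Q/2)H
TC(352) = (30,500/352)×110 + (352/2)×14 = €11,995.25
TC(1,494) = (30,500/1,494)×110 + (1,494/2)×14 = €12,703.65
|ΔTC| = |€11,995.25 − €12,703.65| = €708.40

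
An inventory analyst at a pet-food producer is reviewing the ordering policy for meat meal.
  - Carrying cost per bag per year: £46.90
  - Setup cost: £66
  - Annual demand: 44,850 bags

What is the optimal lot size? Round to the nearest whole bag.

355 bags

EOQ = √(2DS/H) = √(2 × 44,850 × 66 / 46.9)
    = √(126,230.28) ≈ 355.29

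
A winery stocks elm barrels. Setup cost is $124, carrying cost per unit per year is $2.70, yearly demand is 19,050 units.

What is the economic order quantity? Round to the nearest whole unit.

1,323 units

Q* = √(2·D·S / H) = √(2·19,050·124 / 2.7) = √1,749,777.8 ≈ 1,322.79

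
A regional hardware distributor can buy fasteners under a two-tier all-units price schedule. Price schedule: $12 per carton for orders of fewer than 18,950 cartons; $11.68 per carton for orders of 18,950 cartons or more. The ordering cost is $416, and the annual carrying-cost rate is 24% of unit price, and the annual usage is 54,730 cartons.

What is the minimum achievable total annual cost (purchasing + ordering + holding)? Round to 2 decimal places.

H₁ = 24%×$12 = $2.8800;  H₂ = 24%×$11.68 = $2.8032
EOQ₁ = √(2×54,730×416/2.8800) = 3,976.29  (< 18,950, feasible at tier 1)
EOQ₂ = √(2×54,730×416/2.8032) = 4,030.39  (< 18,950 → use Q = 18,950 at tier-2 price)
TC(tier 1 (EOQ₁), Q≈3,976.3) = $668,211.72
TC(tier 2, Q≈18,950.0) = $667,008.18
Minimum at tier 2: $667,008.18

$667,008.18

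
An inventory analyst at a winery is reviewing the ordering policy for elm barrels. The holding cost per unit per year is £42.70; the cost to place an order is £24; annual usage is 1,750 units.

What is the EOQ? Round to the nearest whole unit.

44 units

Q* = √(2·D·S / H) = √(2·1,750·24 / 42.7) = √1,967.2 ≈ 44.35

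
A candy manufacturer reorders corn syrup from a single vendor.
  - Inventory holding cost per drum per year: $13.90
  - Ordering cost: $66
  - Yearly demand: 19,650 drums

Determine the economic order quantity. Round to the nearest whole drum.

Optimal lot size Q* = (2 × 19,650 × $66 / $13.9)^½ ≈ 431.98

432 drums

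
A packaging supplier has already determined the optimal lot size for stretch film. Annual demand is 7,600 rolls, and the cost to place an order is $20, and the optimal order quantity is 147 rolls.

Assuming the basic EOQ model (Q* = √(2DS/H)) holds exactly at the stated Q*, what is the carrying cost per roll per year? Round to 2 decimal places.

Since Q* = (2DS/H)^½, squaring gives Q*²·H = 2DS.
H = 2DS / Q² = 2 × 7,600 × 20 / 147² = 14.0682

$14.07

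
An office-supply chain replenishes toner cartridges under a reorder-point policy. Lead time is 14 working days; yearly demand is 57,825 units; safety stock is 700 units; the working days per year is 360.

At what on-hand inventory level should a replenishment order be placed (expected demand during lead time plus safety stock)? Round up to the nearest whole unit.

2,949 units

Daily demand d = 57,825 / 360 = 160.625 units/day
Demand during lead time = 160.625 × 14 = 2,248.75
Reorder point = 2,248.75 + 700 = 2,948.75 → round up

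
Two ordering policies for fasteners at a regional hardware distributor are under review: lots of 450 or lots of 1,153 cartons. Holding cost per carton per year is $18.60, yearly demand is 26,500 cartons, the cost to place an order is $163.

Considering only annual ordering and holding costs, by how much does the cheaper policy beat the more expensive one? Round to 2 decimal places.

$685.33

TC(Q) = (D/Q)S + (Q/2)H
TC(450) = (26,500/450)×163 + (450/2)×18.6 = $13,783.89
TC(1,153) = (26,500/1,153)×163 + (1,153/2)×18.6 = $14,469.21
Cheaper: Q = 450.  Difference = $685.33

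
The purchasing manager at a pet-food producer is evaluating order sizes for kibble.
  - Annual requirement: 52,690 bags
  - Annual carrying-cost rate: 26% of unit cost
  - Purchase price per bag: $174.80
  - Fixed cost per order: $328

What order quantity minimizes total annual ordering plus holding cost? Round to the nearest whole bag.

Holding cost per bag per year: H = 26% × $174.8 = $45.4480
Optimal lot size Q* = (2 × 52,690 × $328 / $45.448)^½ ≈ 872.08

872 bags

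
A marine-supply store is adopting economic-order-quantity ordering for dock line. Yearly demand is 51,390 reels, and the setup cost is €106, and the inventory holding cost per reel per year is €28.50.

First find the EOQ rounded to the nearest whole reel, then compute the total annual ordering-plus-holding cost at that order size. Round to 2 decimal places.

€17,620.97

Q* = √(2·D·S / H) = √(2·51,390·106 / 28.5) = √382,269.5 ≈ 618.28 → Q = 618 reels
Ordering: D/Q × S = 51,390/618 × €106 = €8,814.47
Holding:  Q/2 × H = 618/2 × €28.5 = €8,806.50
Total = €8,814.47 + €8,806.50 = €17,620.97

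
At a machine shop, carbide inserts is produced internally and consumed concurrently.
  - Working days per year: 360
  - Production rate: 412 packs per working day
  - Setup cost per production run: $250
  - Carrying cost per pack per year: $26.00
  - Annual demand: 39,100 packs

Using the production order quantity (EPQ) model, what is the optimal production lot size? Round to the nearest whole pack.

Daily demand d = 39,100/360 = 108.611; p = 412; 1 − d/p = 0.73638
EPQ = √(2DS / (H(1 − d/p)))
    = √(2 × 39,100 × 250 / (26 × 0.73638)) ≈ 1,010.50

1,010 packs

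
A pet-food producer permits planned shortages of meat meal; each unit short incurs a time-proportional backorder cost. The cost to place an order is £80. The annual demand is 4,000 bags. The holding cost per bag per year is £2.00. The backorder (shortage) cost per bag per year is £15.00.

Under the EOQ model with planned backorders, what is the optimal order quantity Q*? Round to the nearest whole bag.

Q* = √(2DS/H) · √((H + b)/b)
   = √(2 × 4,000 × 80 / 2) · √((2 + 15) / 15)
   = 565.685 × 1.0646 ≈ 602.22

602 bags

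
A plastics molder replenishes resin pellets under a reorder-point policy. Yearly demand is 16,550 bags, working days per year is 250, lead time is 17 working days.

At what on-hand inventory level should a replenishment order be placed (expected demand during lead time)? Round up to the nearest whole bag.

1,126 bags

Daily demand d = 16,550 / 250 = 66.200 bags/day
Demand during lead time = 66.200 × 17 = 1,125.40
Reorder point = 1,125.40 → round up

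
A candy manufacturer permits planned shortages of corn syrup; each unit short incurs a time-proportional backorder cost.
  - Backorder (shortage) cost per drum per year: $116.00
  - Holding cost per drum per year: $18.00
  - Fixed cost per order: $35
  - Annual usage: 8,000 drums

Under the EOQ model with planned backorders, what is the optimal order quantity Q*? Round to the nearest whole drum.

190 drums

Q* = √(2DS/H) · √((H + b)/b)
   = √(2 × 8,000 × 35 / 18) · √((18 + 116) / 116)
   = 176.383 × 1.0748 ≈ 189.58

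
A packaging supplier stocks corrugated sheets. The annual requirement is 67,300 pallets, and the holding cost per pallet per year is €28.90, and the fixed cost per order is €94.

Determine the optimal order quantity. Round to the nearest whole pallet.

EOQ = √(2DS/H) = √(2 × 67,300 × 94 / 28.9)
    = √(437,799.31) ≈ 661.66

662 pallets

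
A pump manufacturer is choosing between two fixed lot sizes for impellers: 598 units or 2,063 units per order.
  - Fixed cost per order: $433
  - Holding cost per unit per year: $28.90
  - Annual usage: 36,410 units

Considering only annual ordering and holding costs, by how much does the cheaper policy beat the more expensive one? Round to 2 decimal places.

For each Q, cost = (D/Q)·S + (Q/2)·H.
TC(598) = (36,410/598)×433 + (598/2)×28.9 = $35,004.86
TC(2,063) = (36,410/2,063)×433 + (2,063/2)×28.9 = $37,452.39
Lots of 598 are cheaper by $2,447.53.

$2,447.53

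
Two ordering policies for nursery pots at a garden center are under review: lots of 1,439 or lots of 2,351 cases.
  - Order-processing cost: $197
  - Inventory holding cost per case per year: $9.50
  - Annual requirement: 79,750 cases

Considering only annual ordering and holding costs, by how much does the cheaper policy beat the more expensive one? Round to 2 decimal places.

$96.76

TC(Q) = (D/Q)S + (Q/2)H
TC(1,439) = (79,750/1,439)×197 + (1,439/2)×9.5 = $17,753.07
TC(2,351) = (79,750/2,351)×197 + (2,351/2)×9.5 = $17,849.83
Lots of 1,439 are cheaper by $96.76.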